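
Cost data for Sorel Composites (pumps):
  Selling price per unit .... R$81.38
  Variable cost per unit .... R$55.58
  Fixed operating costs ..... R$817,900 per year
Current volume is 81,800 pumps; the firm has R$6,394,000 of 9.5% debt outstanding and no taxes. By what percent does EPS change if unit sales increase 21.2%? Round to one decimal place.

+65.3%

Contribution at this volume is 81,800 × R$25.80 = R$2,110,440.00.
Subtracting fixed costs: EBIT = R$2,110,440.00 − R$817,900 = R$1,292,540.00.
After interest of R$607,430.00, pre-tax earnings = R$685,110.00.
DCL = total CM / (EBIT − I) = R$2,110,440.00 / R$685,110.00 = 3.0804.
EPS therefore changes by 3.0804 × (+21.2%) = +65.3%.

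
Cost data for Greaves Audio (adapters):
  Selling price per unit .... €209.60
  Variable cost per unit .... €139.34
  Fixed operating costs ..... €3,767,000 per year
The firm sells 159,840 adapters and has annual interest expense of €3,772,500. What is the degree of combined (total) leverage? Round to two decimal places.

Total contribution margin = 159,840 × €70.26 = €11,230,358.40.
Operating income = contribution − fixed costs = €11,230,358.40 − €3,767,000 = €7,463,358.40. Interest = €3,772,500.00, so EBIT − I = €3,690,858.40.
Degree of total leverage = total CM / (EBIT − interest) = €11,230,358.40 / €3,690,858.40 = 3.0427.

3.04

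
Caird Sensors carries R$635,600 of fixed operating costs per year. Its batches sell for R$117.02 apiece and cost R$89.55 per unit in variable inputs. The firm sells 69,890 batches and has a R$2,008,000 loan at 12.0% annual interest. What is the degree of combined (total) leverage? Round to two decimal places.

Contribution at this volume is 69,890 × R$27.47 = R$1,919,878.30.
Subtracting fixed costs: EBIT = R$1,919,878.30 − R$635,600 = R$1,284,278.30. Interest = R$240,960.00, so EBIT − I = R$1,043,318.30.
Degree of total leverage = total CM / (EBIT − interest) = R$1,919,878.30 / R$1,043,318.30 = 1.8402.

1.84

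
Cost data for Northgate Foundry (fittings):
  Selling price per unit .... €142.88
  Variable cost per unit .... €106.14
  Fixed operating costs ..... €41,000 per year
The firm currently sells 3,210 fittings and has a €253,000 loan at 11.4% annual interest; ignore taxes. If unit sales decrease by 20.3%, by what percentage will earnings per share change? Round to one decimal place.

-49.8%

Contribution at this volume is 3,210 × €36.74 = €117,935.40.
Operating income = contribution − fixed costs = €117,935.40 − €41,000 = €76,935.40.
After interest of €28,842.00, pre-tax earnings = €48,093.40.
DCL = total CM / (EBIT − I) = €117,935.40 / €48,093.40 = 2.4522.
EPS therefore changes by 2.4522 × (-20.3%) = -49.8%.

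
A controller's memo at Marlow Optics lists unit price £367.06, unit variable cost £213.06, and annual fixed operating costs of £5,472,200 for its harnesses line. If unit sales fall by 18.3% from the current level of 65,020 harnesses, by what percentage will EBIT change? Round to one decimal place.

-40.4%

At 65,020 units, contribution = 65,020 × £154.00 = £10,013,080.00.
EBIT = £10,013,080.00 − £5,472,200 = £4,540,880.00.
Degree of operating leverage = £10,013,080.00 / £4,540,880.00 = 2.2051.
So EBIT moves 2.2051 × (-18.3%) = -40.4%.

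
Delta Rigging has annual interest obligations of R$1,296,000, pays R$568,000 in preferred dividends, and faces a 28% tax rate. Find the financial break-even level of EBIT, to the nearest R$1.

Preferred dividends are paid after tax, so their pre-tax equivalent is R$568,000 ÷ (1 − 0.28) = R$788,888.89.
EPS = 0 when EBIT covers interest plus the pre-tax preferred burden: R$1,296,000 + R$788,888.89 = R$2,084,888.89.

R$2,084,889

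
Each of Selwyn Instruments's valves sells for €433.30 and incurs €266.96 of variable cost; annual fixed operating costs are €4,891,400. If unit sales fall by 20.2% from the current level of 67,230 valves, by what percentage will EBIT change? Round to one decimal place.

Contribution at this volume is 67,230 × €166.34 = €11,183,038.20.
Subtracting fixed costs: EBIT = €11,183,038.20 − €4,891,400 = €6,291,638.20.
So DOL = total CM / EBIT = €11,183,038.20 / €6,291,638.20 = 1.7774.
%ΔEBIT = DOL × %ΔSales = 1.7774 × -20.2% = -35.9%.

-35.9%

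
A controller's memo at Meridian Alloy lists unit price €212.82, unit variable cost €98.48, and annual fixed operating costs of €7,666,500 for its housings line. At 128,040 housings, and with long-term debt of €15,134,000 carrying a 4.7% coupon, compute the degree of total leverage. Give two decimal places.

2.34

Total contribution margin = 128,040 × €114.34 = €14,640,093.60.
Subtracting fixed costs: EBIT = €14,640,093.60 − €7,666,500 = €6,973,593.60. Interest = €711,298.00.
DOL = €14,640,093.60 ÷ €6,973,593.60 = 2.0994; DFL = €6,973,593.60 ÷ €6,262,295.60 = 1.1136.
DCL = DOL × DFL = 2.0994 × 1.1136 = 2.3379.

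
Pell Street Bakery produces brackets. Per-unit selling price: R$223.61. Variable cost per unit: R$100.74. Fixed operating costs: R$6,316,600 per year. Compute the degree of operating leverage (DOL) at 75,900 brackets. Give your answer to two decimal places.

3.10

Total contribution margin = 75,900 × R$122.87 = R$9,325,833.00.
EBIT = R$9,325,833.00 − R$6,316,600 = R$3,009,233.00.
DOL = contribution ÷ EBIT = R$9,325,833.00 ÷ R$3,009,233.00 = 3.0991.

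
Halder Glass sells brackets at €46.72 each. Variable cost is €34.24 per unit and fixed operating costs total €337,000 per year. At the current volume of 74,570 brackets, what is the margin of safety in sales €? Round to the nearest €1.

Each unit contributes €46.72 − €34.24 = €12.48. Break-even units = €337,000 ÷ €12.48 = 27,003.21; break-even revenue = 27,003.21 × €46.72 = €1,261,589.74.
Actual sales revenue = 74,570 × €46.72 = €3,483,910.40.
Margin of safety = €3,483,910.40 − €1,261,589.74 = €2,222,321.

€2,222,321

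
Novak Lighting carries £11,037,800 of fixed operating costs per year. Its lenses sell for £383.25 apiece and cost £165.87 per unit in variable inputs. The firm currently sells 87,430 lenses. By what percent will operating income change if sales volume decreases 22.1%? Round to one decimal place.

At 87,430 units, contribution = 87,430 × £217.38 = £19,005,533.40.
Operating income = contribution − fixed costs = £19,005,533.40 − £11,037,800 = £7,967,733.40.
So DOL = total CM / EBIT = £19,005,533.40 / £7,967,733.40 = 2.3853.
So EBIT moves 2.3853 × (-22.1%) = -52.7%.

-52.7%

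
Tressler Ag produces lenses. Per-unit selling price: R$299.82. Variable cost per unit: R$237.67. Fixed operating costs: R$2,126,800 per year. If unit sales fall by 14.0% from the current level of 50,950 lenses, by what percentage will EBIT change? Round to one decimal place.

Contribution at this volume is 50,950 × R$62.15 = R$3,166,542.50.
EBIT = R$3,166,542.50 − R$2,126,800 = R$1,039,742.50.
Degree of operating leverage = R$3,166,542.50 / R$1,039,742.50 = 3.0455.
Operating income changes by 3.0455 × -14.0% = -42.6%.

-42.6%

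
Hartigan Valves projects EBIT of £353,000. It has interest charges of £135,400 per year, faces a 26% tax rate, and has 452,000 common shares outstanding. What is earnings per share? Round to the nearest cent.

£0.36

Interest = £135,400.00, so EBT = £353,000 − £135,400.00 = £217,600.00.
After tax at 26%: net income = £217,600.00 × 0.74 = £161,024.00.
Per share: £161,024.00 / 452,000 shares = £0.36.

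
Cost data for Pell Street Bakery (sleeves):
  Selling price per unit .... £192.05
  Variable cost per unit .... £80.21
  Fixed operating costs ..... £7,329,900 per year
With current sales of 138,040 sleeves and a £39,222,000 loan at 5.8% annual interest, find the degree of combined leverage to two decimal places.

2.65

Total contribution margin = 138,040 × £111.84 = £15,438,393.60.
Subtracting fixed costs: EBIT = £15,438,393.60 − £7,329,900 = £8,108,493.60. Interest = £2,274,876.00, so EBIT − I = £5,833,617.60.
Degree of total leverage = total CM / (EBIT − interest) = £15,438,393.60 / £5,833,617.60 = 2.6465.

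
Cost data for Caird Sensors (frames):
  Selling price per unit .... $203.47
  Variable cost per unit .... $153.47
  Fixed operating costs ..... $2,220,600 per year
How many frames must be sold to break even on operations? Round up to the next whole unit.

44,412 frames

Each unit contributes $203.47 − $153.47 = $50.00.
Break-even Q = $2,220,600 / $50.00 = 44,412.00 → 44,412 frames.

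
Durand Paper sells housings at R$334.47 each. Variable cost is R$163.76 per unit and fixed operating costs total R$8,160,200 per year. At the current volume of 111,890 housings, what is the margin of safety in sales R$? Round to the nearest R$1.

R$21,435,669

Contribution margin per unit = R$334.47 − R$163.76 = R$170.71. Break-even units = R$8,160,200 ÷ R$170.71 = 47,801.53; break-even revenue = 47,801.53 × R$334.47 = R$15,988,179.33.
Actual sales revenue = 111,890 × R$334.47 = R$37,423,848.30.
Margin of safety = R$37,423,848.30 − R$15,988,179.33 = R$21,435,669.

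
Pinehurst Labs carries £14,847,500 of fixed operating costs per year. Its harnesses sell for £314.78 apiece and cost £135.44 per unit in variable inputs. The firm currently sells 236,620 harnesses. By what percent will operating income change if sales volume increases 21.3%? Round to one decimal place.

+32.8%

Total contribution margin = 236,620 × £179.34 = £42,435,430.80.
Operating income = contribution − fixed costs = £42,435,430.80 − £14,847,500 = £27,587,930.80.
So DOL = total CM / EBIT = £42,435,430.80 / £27,587,930.80 = 1.5382.
%ΔEBIT = DOL × %ΔSales = 1.5382 × +21.3% = +32.8%.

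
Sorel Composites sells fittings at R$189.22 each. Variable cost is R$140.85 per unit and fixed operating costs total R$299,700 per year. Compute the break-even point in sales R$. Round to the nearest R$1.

CM per unit = R$189.22 − R$140.85 = R$48.37; CM ratio = R$48.37 / R$189.22 = 0.2556.
Break-even sales = FC ÷ CM ratio = R$299,700 × R$189.22 / R$48.37 = R$1,172,405.

R$1,172,405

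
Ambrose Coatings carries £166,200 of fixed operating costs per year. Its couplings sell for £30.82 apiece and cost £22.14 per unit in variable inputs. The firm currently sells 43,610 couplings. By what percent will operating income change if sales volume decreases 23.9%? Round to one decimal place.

-42.6%

Contribution at this volume is 43,610 × £8.68 = £378,534.80.
Subtracting fixed costs: EBIT = £378,534.80 − £166,200 = £212,334.80.
Degree of operating leverage = £378,534.80 / £212,334.80 = 1.7827.
Operating income changes by 1.7827 × -23.9% = -42.6%.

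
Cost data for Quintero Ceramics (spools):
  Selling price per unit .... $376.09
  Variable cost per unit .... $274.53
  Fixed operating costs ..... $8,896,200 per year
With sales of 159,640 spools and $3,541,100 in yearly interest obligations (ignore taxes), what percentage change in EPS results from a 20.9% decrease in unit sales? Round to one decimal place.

-89.7%

Total contribution margin = 159,640 × $101.56 = $16,213,038.40.
Operating income = contribution − fixed costs = $16,213,038.40 − $8,896,200 = $7,316,838.40.
After interest of $3,541,100.00, pre-tax earnings = $3,775,738.40.
DCL = total CM / (EBIT − I) = $16,213,038.40 / $3,775,738.40 = 4.2940.
EPS therefore changes by 4.2940 × (-20.9%) = -89.7%.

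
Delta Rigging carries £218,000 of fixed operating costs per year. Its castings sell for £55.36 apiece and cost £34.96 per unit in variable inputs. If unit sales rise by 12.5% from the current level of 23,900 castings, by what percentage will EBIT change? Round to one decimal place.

Total contribution margin = 23,900 × £20.40 = £487,560.00.
Subtracting fixed costs: EBIT = £487,560.00 − £218,000 = £269,560.00.
Degree of operating leverage = £487,560.00 / £269,560.00 = 1.8087.
%ΔEBIT = DOL × %ΔSales = 1.8087 × +12.5% = +22.6%.

+22.6%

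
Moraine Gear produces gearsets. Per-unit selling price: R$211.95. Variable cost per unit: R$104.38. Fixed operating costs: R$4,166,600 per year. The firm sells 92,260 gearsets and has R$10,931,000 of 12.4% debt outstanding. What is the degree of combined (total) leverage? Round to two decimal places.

2.25

At 92,260 units, contribution = 92,260 × R$107.57 = R$9,924,408.20.
Operating income = contribution − fixed costs = R$9,924,408.20 − R$4,166,600 = R$5,757,808.20. Interest = R$1,355,444.00.
DOL = R$9,924,408.20 ÷ R$5,757,808.20 = 1.7236; DFL = R$5,757,808.20 ÷ R$4,402,364.20 = 1.3079.
DCL = DOL × DFL = 1.7236 × 1.3079 = 2.2543.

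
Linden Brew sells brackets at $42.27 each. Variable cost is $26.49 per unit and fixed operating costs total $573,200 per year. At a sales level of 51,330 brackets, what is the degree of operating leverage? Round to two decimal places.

3.42

Total contribution margin = 51,330 × $15.78 = $809,987.40.
EBIT = $809,987.40 − $573,200 = $236,787.40.
So DOL = total CM / EBIT = $809,987.40 / $236,787.40 = 3.4207.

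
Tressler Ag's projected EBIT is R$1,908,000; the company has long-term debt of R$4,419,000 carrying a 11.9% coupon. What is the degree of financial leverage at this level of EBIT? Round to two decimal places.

Annual interest charges come to R$525,861.00.
Degree of financial leverage = EBIT / (EBIT − interest) = R$1,908,000 / R$1,382,139.00 = 1.3805.

1.38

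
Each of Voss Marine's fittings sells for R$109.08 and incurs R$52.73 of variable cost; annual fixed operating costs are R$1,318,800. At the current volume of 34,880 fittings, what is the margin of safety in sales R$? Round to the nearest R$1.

R$1,251,832

Each unit contributes R$109.08 − R$52.73 = R$56.35. Break-even units = R$1,318,800 ÷ R$56.35 = 23,403.73; break-even revenue = 23,403.73 × R$109.08 = R$2,552,878.51.
Actual sales revenue = 34,880 × R$109.08 = R$3,804,710.40.
Margin of safety = R$3,804,710.40 − R$2,552,878.51 = R$1,251,832.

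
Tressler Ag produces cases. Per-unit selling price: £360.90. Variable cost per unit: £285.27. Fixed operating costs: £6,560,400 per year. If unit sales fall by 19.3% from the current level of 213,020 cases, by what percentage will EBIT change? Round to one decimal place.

-32.6%

Contribution at this volume is 213,020 × £75.63 = £16,110,702.60.
Subtracting fixed costs: EBIT = £16,110,702.60 − £6,560,400 = £9,550,302.60.
Degree of operating leverage = £16,110,702.60 / £9,550,302.60 = 1.6869.
Operating income changes by 1.6869 × -19.3% = -32.6%.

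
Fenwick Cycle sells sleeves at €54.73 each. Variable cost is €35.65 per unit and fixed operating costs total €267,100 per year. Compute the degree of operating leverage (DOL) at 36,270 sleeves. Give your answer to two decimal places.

Total contribution margin = 36,270 × €19.08 = €692,031.60.
Operating income = contribution − fixed costs = €692,031.60 − €267,100 = €424,931.60.
Degree of operating leverage = €692,031.60 / €424,931.60 = 1.6286.

1.63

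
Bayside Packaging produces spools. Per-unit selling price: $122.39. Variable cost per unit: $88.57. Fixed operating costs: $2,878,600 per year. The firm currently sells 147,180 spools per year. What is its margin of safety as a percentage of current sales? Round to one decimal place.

42.2%

Contribution margin per unit = $122.39 − $88.57 = $33.82. Break-even units = $2,878,600 ÷ $33.82 = 85,115.32; break-even revenue = 85,115.32 × $122.39 = $10,417,263.57.
Actual sales revenue = 147,180 × $122.39 = $18,013,360.20.
Margin of safety = ($18,013,360.20 − $10,417,263.57) ÷ $18,013,360.20 = 42.2%.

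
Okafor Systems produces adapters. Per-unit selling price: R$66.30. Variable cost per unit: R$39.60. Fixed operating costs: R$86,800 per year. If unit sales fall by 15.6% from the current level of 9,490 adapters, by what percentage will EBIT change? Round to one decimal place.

At 9,490 units, contribution = 9,490 × R$26.70 = R$253,383.00.
Subtracting fixed costs: EBIT = R$253,383.00 − R$86,800 = R$166,583.00.
Degree of operating leverage = R$253,383.00 / R$166,583.00 = 1.5211.
Operating income changes by 1.5211 × -15.6% = -23.7%.

-23.7%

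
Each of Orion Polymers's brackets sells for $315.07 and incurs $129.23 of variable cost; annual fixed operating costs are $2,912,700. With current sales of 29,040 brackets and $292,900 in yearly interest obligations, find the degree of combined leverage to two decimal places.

At 29,040 units, contribution = 29,040 × $185.84 = $5,396,793.60.
EBIT = $5,396,793.60 − $2,912,700 = $2,484,093.60. Interest = $292,900.00.
DOL = $5,396,793.60 ÷ $2,484,093.60 = 2.1725; DFL = $2,484,093.60 ÷ $2,191,193.60 = 1.1337.
DCL = DOL × DFL = 2.1725 × 1.1337 = 2.4630.

2.46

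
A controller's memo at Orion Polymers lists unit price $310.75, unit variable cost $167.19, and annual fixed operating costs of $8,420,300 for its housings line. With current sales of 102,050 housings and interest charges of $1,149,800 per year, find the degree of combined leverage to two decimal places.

2.88

At 102,050 units, contribution = 102,050 × $143.56 = $14,650,298.00.
Operating income = contribution − fixed costs = $14,650,298.00 − $8,420,300 = $6,229,998.00. Interest = $1,149,800.00, so EBIT − I = $5,080,198.00.
Degree of total leverage = total CM / (EBIT − interest) = $14,650,298.00 / $5,080,198.00 = 2.8838.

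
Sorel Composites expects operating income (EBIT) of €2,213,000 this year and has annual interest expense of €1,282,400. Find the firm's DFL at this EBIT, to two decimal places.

Annual interest charges come to €1,282,400.00.
DFL = EBIT ÷ (EBIT − I) = €2,213,000 ÷ (€2,213,000 − €1,282,400.00) = €2,213,000 ÷ €930,600.00 = 2.3780.

2.38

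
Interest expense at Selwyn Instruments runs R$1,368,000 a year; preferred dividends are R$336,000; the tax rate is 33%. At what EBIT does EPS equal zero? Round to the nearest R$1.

Grossing the preferred dividend up to pre-tax terms: R$336,000 / (1 − 0.33) = R$501,492.54.
Financial break-even EBIT = interest + D_p ÷ (1 − t) = R$1,368,000 + R$501,492.54 = R$1,869,492.54.

R$1,869,493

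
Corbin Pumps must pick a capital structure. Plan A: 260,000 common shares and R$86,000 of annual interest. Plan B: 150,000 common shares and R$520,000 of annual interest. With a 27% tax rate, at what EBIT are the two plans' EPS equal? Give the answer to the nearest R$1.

At indifference, (EBIT − 86,000)(1 − t)/260,000 = (EBIT − 520,000)(1 − t)/150,000.
The (1 − t) factor cancels: (EBIT − 86,000) × 150,000 = (EBIT − 520,000) × 260,000.
EBIT × (260,000 − 150,000) = 520,000 × 260,000 − 86,000 × 150,000 = 122,300,000,000, so EBIT = 122,300,000,000 ÷ 110,000 = 1,111,818.18.

R$1,111,818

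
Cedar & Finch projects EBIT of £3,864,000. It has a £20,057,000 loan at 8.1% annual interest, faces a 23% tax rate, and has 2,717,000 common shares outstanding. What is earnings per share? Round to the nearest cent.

Pre-tax income = £3,864,000 − £1,624,617.00 = £2,239,383.00.
Net income = £2,239,383.00 × (1 − 0.23) = £1,724,324.91.
Per share: £1,724,324.91 / 2,717,000 shares = £0.63.

£0.63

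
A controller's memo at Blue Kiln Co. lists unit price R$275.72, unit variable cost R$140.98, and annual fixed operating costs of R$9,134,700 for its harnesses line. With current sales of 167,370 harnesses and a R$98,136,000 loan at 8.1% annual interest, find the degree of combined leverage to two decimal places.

Contribution at this volume is 167,370 × R$134.74 = R$22,551,433.80.
Operating income = contribution − fixed costs = R$22,551,433.80 − R$9,134,700 = R$13,416,733.80. Interest = R$7,949,016.00.
DOL = R$22,551,433.80 ÷ R$13,416,733.80 = 1.6808; DFL = R$13,416,733.80 ÷ R$5,467,717.80 = 2.4538.
DCL = DOL × DFL = 1.6808 × 2.4538 = 4.1243.

4.12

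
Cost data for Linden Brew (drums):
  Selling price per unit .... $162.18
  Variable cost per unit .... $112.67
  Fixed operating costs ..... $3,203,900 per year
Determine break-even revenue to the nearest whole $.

$10,495,021

Contribution margin per unit = $162.18 − $112.67 = $49.51, a CM ratio of $49.51 ÷ $162.18 = 0.3053.
Break-even revenue = fixed costs × price ÷ CM = $3,203,900 × $162.18 ÷ $49.51 = $10,495,021.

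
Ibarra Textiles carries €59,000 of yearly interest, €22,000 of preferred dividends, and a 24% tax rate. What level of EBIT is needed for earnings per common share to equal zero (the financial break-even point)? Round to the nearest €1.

Preferred dividends are paid after tax, so their pre-tax equivalent is €22,000 ÷ (1 − 0.24) = €28,947.37.
EPS = 0 when EBIT covers interest plus the pre-tax preferred burden: €59,000 + €28,947.37 = €87,947.37.

€87,947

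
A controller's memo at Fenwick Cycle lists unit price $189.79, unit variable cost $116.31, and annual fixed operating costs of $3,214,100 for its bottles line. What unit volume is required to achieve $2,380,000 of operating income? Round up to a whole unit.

Unit CM = price − variable cost = $189.79 − $116.31 = $73.48.
Required volume = (fixed costs + target profit) ÷ CM = ($3,214,100 + $2,380,000) ÷ $73.48 = 76,130.92, so 76,131 bottles.

76,131 bottles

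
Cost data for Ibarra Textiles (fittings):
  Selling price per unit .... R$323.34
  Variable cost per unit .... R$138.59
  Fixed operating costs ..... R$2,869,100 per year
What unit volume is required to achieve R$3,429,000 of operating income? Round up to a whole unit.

34,090 fittings

Contribution margin per unit = R$323.34 − R$138.59 = R$184.75.
Need Q such that Q × R$184.75 − R$2,869,100 = R$3,429,000, i.e. Q = R$6,298,100 / R$184.75 = 34,089.85 → 34,090.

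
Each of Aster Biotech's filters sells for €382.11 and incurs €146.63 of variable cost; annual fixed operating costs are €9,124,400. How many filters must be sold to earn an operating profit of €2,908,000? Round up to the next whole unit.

Unit CM = price − variable cost = €382.11 − €146.63 = €235.48.
Units = (FC + target) / CM = (€9,124,400 + €2,908,000) / €235.48 = 51,097.33, so 51,098 filters.

51,098 filters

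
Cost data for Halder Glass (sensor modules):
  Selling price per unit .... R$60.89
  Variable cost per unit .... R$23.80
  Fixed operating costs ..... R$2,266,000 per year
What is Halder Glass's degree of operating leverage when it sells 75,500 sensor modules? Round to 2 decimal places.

Contribution at this volume is 75,500 × R$37.09 = R$2,800,295.00.
Subtracting fixed costs: EBIT = R$2,800,295.00 − R$2,266,000 = R$534,295.00.
So DOL = total CM / EBIT = R$2,800,295.00 / R$534,295.00 = 5.2411.

5.24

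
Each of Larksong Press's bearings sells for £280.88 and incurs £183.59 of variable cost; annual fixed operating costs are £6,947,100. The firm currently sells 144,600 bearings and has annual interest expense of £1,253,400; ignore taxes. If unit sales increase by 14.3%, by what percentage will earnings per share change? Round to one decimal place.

At 144,600 units, contribution = 144,600 × £97.29 = £14,068,134.00.
Subtracting fixed costs: EBIT = £14,068,134.00 − £6,947,100 = £7,121,034.00.
After interest of £1,253,400.00, pre-tax earnings = £5,867,634.00.
Degree of combined leverage = contribution ÷ (EBIT − I) = £14,068,134.00 ÷ £5,867,634.00 = 2.3976.
EPS therefore changes by 2.3976 × (+14.3%) = +34.3%.

+34.3%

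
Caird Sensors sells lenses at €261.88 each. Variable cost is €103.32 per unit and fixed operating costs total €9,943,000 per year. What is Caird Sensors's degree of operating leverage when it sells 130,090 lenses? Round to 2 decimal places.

1.93

Contribution at this volume is 130,090 × €158.56 = €20,627,070.40.
EBIT = €20,627,070.40 − €9,943,000 = €10,684,070.40.
Degree of operating leverage = €20,627,070.40 / €10,684,070.40 = 1.9306.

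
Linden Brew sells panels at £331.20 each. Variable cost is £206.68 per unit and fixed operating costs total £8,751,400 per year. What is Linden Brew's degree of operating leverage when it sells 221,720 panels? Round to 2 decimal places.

Total contribution margin = 221,720 × £124.52 = £27,608,574.40.
EBIT = £27,608,574.40 − £8,751,400 = £18,857,174.40.
So DOL = total CM / EBIT = £27,608,574.40 / £18,857,174.40 = 1.4641.

1.46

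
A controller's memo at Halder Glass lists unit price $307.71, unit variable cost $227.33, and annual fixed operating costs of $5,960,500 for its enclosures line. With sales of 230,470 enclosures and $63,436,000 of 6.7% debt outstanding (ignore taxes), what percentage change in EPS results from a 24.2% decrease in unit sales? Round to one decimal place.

Contribution at this volume is 230,470 × $80.38 = $18,525,178.60.
Subtracting fixed costs: EBIT = $18,525,178.60 − $5,960,500 = $12,564,678.60.
Interest = $4,250,212.00, so EBIT − I = $8,314,466.60.
DCL = total CM / (EBIT − I) = $18,525,178.60 / $8,314,466.60 = 2.2281.
%ΔEPS = DCL × %ΔSales = 2.2281 × -24.2% = -53.9%.

-53.9%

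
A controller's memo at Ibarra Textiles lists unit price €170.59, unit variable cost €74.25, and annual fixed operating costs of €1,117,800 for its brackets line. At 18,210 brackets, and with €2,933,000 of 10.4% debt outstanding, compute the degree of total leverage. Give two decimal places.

5.29

Total contribution margin = 18,210 × €96.34 = €1,754,351.40.
Operating income = contribution − fixed costs = €1,754,351.40 − €1,117,800 = €636,551.40. Interest = €305,032.00, so EBIT − I = €331,519.40.
Degree of total leverage = total CM / (EBIT − interest) = €1,754,351.40 / €331,519.40 = 5.2919.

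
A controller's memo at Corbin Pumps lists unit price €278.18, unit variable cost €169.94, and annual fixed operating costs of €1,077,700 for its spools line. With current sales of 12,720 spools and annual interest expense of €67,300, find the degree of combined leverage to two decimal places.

Total contribution margin = 12,720 × €108.24 = €1,376,812.80.
Subtracting fixed costs: EBIT = €1,376,812.80 − €1,077,700 = €299,112.80. Interest = €67,300.00.
DOL = €1,376,812.80 ÷ €299,112.80 = 4.6030; DFL = €299,112.80 ÷ €231,812.80 = 1.2903.
Combined leverage = 4.6030 × 1.2903 = 5.9393.

5.94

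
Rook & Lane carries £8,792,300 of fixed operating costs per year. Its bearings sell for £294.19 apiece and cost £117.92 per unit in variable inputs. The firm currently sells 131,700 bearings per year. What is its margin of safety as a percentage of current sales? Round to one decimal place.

Contribution margin per unit = £294.19 − £117.92 = £176.27. Break-even units = £8,792,300 ÷ £176.27 = 49,879.73; break-even revenue = 49,879.73 × £294.19 = £14,674,117.76.
Actual sales revenue = 131,700 × £294.19 = £38,744,823.00.
Margin of safety = (£38,744,823.00 − £14,674,117.76) ÷ £38,744,823.00 = 62.1%.

62.1%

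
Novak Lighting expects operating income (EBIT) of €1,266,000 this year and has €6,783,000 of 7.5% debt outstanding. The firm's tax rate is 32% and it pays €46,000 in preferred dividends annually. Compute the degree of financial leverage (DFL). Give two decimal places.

1.84

Annual interest charges come to €508,725.00.
Preferred dividends grossed up pre-tax: €46,000 / (1 − 0.32) = €67,647.06.
DFL = EBIT ÷ [EBIT − I − D_p/(1−t)] = €1,266,000 ÷ [€1,266,000 − €508,725.00 − €67,647.06] = €1,266,000 ÷ €689,627.94 = 1.8358.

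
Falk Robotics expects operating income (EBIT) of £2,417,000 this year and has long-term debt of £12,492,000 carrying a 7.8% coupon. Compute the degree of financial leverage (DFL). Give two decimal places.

Interest = £974,376.00.
DFL = EBIT ÷ (EBIT − I) = £2,417,000 ÷ (£2,417,000 − £974,376.00) = £2,417,000 ÷ £1,442,624.00 = 1.6754.

1.68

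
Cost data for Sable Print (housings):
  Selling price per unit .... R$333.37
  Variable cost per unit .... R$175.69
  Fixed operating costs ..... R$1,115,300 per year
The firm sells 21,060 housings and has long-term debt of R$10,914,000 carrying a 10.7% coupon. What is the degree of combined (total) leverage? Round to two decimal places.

3.20

Contribution at this volume is 21,060 × R$157.68 = R$3,320,740.80.
EBIT = R$3,320,740.80 − R$1,115,300 = R$2,205,440.80. Interest = R$1,167,798.00.
DOL = R$3,320,740.80 ÷ R$2,205,440.80 = 1.5057; DFL = R$2,205,440.80 ÷ R$1,037,642.80 = 2.1254.
DCL = DOL × DFL = 1.5057 × 2.1254 = 3.2002.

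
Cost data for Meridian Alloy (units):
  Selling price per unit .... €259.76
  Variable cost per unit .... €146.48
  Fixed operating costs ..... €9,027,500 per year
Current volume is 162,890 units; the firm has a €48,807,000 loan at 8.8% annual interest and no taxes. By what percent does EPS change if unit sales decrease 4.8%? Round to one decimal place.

-17.3%

Contribution at this volume is 162,890 × €113.28 = €18,452,179.20.
Subtracting fixed costs: EBIT = €18,452,179.20 − €9,027,500 = €9,424,679.20.
Interest = €4,295,016.00, so EBIT − I = €5,129,663.20.
DCL = total CM / (EBIT − I) = €18,452,179.20 / €5,129,663.20 = 3.5972.
%ΔEPS = DCL × %ΔSales = 3.5972 × -4.8% = -17.3%.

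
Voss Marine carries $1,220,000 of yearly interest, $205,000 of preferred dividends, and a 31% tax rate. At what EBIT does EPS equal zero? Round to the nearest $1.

$1,517,101

Grossing the preferred dividend up to pre-tax terms: $205,000 / (1 − 0.31) = $297,101.45.
EPS = 0 when EBIT covers interest plus the pre-tax preferred burden: $1,220,000 + $297,101.45 = $1,517,101.45.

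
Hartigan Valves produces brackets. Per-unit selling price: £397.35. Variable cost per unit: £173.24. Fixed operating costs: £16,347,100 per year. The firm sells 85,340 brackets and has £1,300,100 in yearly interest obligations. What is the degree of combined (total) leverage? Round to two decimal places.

At 85,340 units, contribution = 85,340 × £224.11 = £19,125,547.40.
EBIT = £19,125,547.40 − £16,347,100 = £2,778,447.40. Interest = £1,300,100.00, so EBIT − I = £1,478,347.40.
DCL = contribution ÷ (EBIT − I) = £19,125,547.40 ÷ £1,478,347.40 = 12.9371.

12.94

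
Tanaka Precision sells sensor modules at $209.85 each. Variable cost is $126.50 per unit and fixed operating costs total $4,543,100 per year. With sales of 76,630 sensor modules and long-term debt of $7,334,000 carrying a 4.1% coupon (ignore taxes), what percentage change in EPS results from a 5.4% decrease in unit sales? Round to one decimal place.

Total contribution margin = 76,630 × $83.35 = $6,387,110.50.
Subtracting fixed costs: EBIT = $6,387,110.50 − $4,543,100 = $1,844,010.50.
After interest of $300,694.00, pre-tax earnings = $1,543,316.50.
DCL = total CM / (EBIT − I) = $6,387,110.50 / $1,543,316.50 = 4.1386.
%ΔEPS = DCL × %ΔSales = 4.1386 × -5.4% = -22.3%.

-22.3%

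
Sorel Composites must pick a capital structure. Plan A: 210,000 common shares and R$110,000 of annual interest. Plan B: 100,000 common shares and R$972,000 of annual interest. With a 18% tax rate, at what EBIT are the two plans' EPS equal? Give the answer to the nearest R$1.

Set EPS_A = EPS_B: (EBIT − R$110,000)(1 − 0.18) ÷ 210,000 = (EBIT − R$972,000)(1 − 0.18) ÷ 100,000.
Cancelling (1 − t) and cross-multiplying: 100,000·(EBIT − 110,000) = 210,000·(EBIT − 972,000).
Solving, EBIT = (972,000·210,000 − 110,000·100,000) / (210,000 − 100,000) = 193,120,000,000 / 110,000 = 1,755,636.36.

R$1,755,636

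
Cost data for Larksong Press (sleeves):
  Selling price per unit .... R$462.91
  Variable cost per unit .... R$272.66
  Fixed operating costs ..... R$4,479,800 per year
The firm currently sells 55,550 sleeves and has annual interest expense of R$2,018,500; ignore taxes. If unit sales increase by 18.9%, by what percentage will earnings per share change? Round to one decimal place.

+49.1%

Contribution at this volume is 55,550 × R$190.25 = R$10,568,387.50.
EBIT = R$10,568,387.50 − R$4,479,800 = R$6,088,587.50.
After interest of R$2,018,500.00, pre-tax earnings = R$4,070,087.50.
DCL = total CM / (EBIT − I) = R$10,568,387.50 / R$4,070,087.50 = 2.5966.
%ΔEPS = DCL × %ΔSales = 2.5966 × +18.9% = +49.1%.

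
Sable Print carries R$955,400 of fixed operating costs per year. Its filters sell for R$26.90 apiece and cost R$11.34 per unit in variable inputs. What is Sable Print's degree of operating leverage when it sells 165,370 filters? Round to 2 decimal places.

Contribution at this volume is 165,370 × R$15.56 = R$2,573,157.20.
Subtracting fixed costs: EBIT = R$2,573,157.20 − R$955,400 = R$1,617,757.20.
DOL = contribution ÷ EBIT = R$2,573,157.20 ÷ R$1,617,757.20 = 1.5906.

1.59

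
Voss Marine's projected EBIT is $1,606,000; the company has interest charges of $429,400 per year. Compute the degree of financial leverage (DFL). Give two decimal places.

Annual interest charges come to $429,400.00.
DFL = EBIT ÷ (EBIT − I) = $1,606,000 ÷ ($1,606,000 − $429,400.00) = $1,606,000 ÷ $1,176,600.00 = 1.3649.

1.36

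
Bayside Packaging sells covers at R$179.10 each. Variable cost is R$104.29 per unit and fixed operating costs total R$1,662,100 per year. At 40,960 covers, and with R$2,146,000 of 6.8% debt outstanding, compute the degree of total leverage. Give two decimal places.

At 40,960 units, contribution = 40,960 × R$74.81 = R$3,064,217.60.
Subtracting fixed costs: EBIT = R$3,064,217.60 − R$1,662,100 = R$1,402,117.60. Interest = R$145,928.00, so EBIT − I = R$1,256,189.60.
Degree of total leverage = total CM / (EBIT − interest) = R$3,064,217.60 / R$1,256,189.60 = 2.4393.

2.44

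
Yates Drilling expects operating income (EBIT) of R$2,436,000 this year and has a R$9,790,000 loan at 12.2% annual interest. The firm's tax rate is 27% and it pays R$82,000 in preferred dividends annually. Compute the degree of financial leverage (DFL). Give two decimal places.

Annual interest charges come to R$1,194,380.00.
Preferred dividends grossed up pre-tax: R$82,000 / (1 − 0.27) = R$112,328.77.
DFL = EBIT ÷ [EBIT − I − D_p/(1−t)] = R$2,436,000 ÷ [R$2,436,000 − R$1,194,380.00 − R$112,328.77] = R$2,436,000 ÷ R$1,129,291.23 = 2.1571.

2.16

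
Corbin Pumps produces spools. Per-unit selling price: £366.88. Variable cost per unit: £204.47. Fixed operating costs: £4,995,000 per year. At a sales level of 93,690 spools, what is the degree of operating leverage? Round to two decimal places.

1.49

At 93,690 units, contribution = 93,690 × £162.41 = £15,216,192.90.
EBIT = £15,216,192.90 − £4,995,000 = £10,221,192.90.
DOL = contribution ÷ EBIT = £15,216,192.90 ÷ £10,221,192.90 = 1.4887.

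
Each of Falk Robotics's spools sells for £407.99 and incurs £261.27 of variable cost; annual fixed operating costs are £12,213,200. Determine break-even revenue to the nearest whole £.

CM per unit = £407.99 − £261.27 = £146.72; CM ratio = £146.72 / £407.99 = 0.3596.
Break-even revenue = fixed costs × price ÷ CM = £12,213,200 × £407.99 ÷ £146.72 = £33,961,719.

£33,961,719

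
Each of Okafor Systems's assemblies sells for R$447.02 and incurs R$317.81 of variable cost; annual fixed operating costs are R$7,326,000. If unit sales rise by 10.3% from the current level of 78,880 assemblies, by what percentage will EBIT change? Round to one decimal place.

At 78,880 units, contribution = 78,880 × R$129.21 = R$10,192,084.80.
Operating income = contribution − fixed costs = R$10,192,084.80 − R$7,326,000 = R$2,866,084.80.
DOL = contribution ÷ EBIT = R$10,192,084.80 ÷ R$2,866,084.80 = 3.5561.
Operating income changes by 3.5561 × +10.3% = +36.6%.

+36.6%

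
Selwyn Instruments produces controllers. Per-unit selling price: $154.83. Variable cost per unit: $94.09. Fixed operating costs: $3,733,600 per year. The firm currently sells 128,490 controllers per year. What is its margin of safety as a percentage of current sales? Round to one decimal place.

52.2%

Each unit contributes $154.83 − $94.09 = $60.74. Break-even units = $3,733,600 ÷ $60.74 = 61,468.55; break-even revenue = 61,468.55 × $154.83 = $9,517,176.29.
Actual sales revenue = 128,490 × $154.83 = $19,894,106.70.
Margin of safety = ($19,894,106.70 − $9,517,176.29) ÷ $19,894,106.70 = 52.2%.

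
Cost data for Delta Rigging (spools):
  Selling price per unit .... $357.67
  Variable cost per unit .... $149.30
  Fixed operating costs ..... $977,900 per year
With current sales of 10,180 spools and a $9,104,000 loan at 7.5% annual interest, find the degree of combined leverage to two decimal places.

At 10,180 units, contribution = 10,180 × $208.37 = $2,121,206.60.
Operating income = contribution − fixed costs = $2,121,206.60 − $977,900 = $1,143,306.60. Interest = $682,800.00.
DOL = $2,121,206.60 ÷ $1,143,306.60 = 1.8553; DFL = $1,143,306.60 ÷ $460,506.60 = 2.4827.
Combined leverage = 1.8553 × 2.4827 = 4.6062.

4.61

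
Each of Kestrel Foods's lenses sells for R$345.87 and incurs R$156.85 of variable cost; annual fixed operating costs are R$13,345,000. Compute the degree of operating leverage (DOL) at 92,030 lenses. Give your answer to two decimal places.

At 92,030 units, contribution = 92,030 × R$189.02 = R$17,395,510.60.
Subtracting fixed costs: EBIT = R$17,395,510.60 − R$13,345,000 = R$4,050,510.60.
DOL = contribution ÷ EBIT = R$17,395,510.60 ÷ R$4,050,510.60 = 4.2946.

4.29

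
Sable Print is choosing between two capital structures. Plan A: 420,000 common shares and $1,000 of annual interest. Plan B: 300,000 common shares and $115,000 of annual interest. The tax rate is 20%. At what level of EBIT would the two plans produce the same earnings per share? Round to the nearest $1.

$400,000

Set EPS_A = EPS_B: (EBIT − $1,000)(1 − 0.20) ÷ 420,000 = (EBIT − $115,000)(1 − 0.20) ÷ 300,000.
The (1 − t) factor cancels: (EBIT − 1,000) × 300,000 = (EBIT − 115,000) × 420,000.
EBIT × (420,000 − 300,000) = 115,000 × 420,000 − 1,000 × 300,000 = 48,000,000,000, so EBIT = 48,000,000,000 ÷ 120,000 = 400,000.00.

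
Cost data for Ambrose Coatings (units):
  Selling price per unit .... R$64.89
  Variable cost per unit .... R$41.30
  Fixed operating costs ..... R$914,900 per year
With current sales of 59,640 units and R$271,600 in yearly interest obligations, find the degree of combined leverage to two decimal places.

6.38

Contribution at this volume is 59,640 × R$23.59 = R$1,406,907.60.
Operating income = contribution − fixed costs = R$1,406,907.60 − R$914,900 = R$492,007.60. Interest = R$271,600.00.
DOL = R$1,406,907.60 ÷ R$492,007.60 = 2.8595; DFL = R$492,007.60 ÷ R$220,407.60 = 2.2323.
Combined leverage = 2.8595 × 2.2323 = 6.3833.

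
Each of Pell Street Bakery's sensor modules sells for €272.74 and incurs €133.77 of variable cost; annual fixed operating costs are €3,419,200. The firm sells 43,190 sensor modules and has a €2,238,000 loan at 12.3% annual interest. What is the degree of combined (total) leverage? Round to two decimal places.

2.60

Total contribution margin = 43,190 × €138.97 = €6,002,114.30.
EBIT = €6,002,114.30 − €3,419,200 = €2,582,914.30. Interest = €275,274.00.
DOL = €6,002,114.30 ÷ €2,582,914.30 = 2.3238; DFL = €2,582,914.30 ÷ €2,307,640.30 = 1.1193.
Combined leverage = 2.3238 × 1.1193 = 2.6010.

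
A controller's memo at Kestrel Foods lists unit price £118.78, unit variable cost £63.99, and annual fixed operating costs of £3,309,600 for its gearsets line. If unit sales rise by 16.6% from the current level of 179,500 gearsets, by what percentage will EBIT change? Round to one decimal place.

+25.0%

Contribution at this volume is 179,500 × £54.79 = £9,834,805.00.
EBIT = £9,834,805.00 − £3,309,600 = £6,525,205.00.
DOL = contribution ÷ EBIT = £9,834,805.00 ÷ £6,525,205.00 = 1.5072.
Operating income changes by 1.5072 × +16.6% = +25.0%.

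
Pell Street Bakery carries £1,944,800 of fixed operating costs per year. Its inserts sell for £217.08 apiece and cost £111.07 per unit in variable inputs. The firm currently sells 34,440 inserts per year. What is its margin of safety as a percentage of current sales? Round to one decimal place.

46.7%

Unit CM = price − variable cost = £217.08 − £111.07 = £106.01. Break-even units = £1,944,800 ÷ £106.01 = 18,345.44; break-even revenue = 18,345.44 × £217.08 = £3,982,427.92.
Current sales = 34,440 × £217.08 = £7,476,235.20.
Margin of safety = (£7,476,235.20 − £3,982,427.92) ÷ £7,476,235.20 = 46.7%.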